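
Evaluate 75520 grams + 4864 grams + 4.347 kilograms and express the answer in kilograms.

84.731 kilograms

In kilograms:
  75520 grams = 75520 × 10⁻³ kilograms = 75.52
  4864 grams = 4864 × 10⁻³ kilograms = 4.864
  4.347 kilograms → 4.347
Sum: 75.52 + 4.864 + 4.347 = 84.731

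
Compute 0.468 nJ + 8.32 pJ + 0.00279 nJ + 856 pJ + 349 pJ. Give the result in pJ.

1684.11 pJ

In pJ:
  0.468 nJ = 0.468e3 pJ = 468
  8.32 pJ → 8.32
  0.00279 nJ = 0.00279e3 pJ = 2.79
  856 pJ → 856
  349 pJ → 349
Sum: 468 + 8.32 + 2.79 + 856 + 349 = 1684.11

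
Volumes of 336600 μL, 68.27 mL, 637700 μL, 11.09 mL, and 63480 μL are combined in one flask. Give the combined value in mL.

In mL:
  336600 μL = 336600 × 10^-3 mL = 336.6
  68.27 mL → 68.27
  637700 μL = 637700 × 10^-3 mL = 637.7
  11.09 mL → 11.09
  63480 μL = 63480 × 10^-3 mL = 63.48
Sum: 336.6 + 68.27 + 637.7 + 11.09 + 63.48 = 1117.14

1117.14 mL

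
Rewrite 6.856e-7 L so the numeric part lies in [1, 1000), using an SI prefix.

685.6 nL

= 685.6e-9 L; 1e-9 is nano.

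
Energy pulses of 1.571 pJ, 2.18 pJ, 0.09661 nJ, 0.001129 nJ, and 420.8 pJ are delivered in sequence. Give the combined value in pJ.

In pJ:
  1.571 pJ → 1.571
  2.18 pJ → 2.18
  0.09661 nJ = 0.09661e3 pJ = 96.61
  0.001129 nJ = 0.001129e3 pJ = 1.129
  420.8 pJ → 420.8
Sum: 1.571 + 2.18 + 96.61 + 1.129 + 420.8 = 522.29

522.29 pJ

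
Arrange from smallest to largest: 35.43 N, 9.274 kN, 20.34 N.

20.34 N < 35.43 N < 9.274 kN

35.43 N = 35.43 N
9.274 kN = 9274 N
20.34 N = 20.34 N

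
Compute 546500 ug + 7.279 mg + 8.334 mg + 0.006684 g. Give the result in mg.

In mg:
  546500 ug = 546500 × 10⁻³ mg = 546.5
  7.279 mg → 7.279
  8.334 mg → 8.334
  0.006684 g = 0.006684 × 10³ mg = 6.684
Sum: 546.5 + 7.279 + 8.334 + 6.684 = 568.797

568.797 mg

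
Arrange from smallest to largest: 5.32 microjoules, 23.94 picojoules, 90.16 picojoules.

23.94 picojoules < 90.16 picojoules < 5.32 microjoules

5.32 microjoules = 0.00000532 joules
23.94 picojoules = 0.00000000002394 joules
90.16 picojoules = 0.00000000009016 joules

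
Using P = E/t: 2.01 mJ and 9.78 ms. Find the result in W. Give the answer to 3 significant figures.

(2.01e-3) / (9.78e-3) = 0.20552 W

0.206 W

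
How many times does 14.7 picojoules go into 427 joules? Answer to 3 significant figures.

29000000000000

(427) / (14.7e-12) = 29.05e12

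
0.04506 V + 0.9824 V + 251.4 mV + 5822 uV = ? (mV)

1284.682 mV

In mV:
  0.04506 V = 0.04506e3 mV = 45.06
  0.9824 V = 0.9824e3 mV = 982.4
  251.4 mV → 251.4
  5822 uV = 5822e-3 mV = 5.822
Sum: 45.06 + 982.4 + 251.4 + 5.822 = 1284.682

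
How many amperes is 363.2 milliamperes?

milli = 10⁻³, (no prefix) = 10⁰; factor is 10⁻³.
363.2 × 10⁻³ = 0.3632

0.3632 amperes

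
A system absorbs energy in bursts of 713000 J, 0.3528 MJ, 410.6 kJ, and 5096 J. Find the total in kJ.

In kJ:
  713000 J = 713000e-3 kJ = 713
  0.3528 MJ = 0.3528e3 kJ = 352.8
  410.6 kJ → 410.6
  5096 J = 5096e-3 kJ = 5.096
Sum: 713 + 352.8 + 410.6 + 5.096 = 1481.496

1481.496 kJ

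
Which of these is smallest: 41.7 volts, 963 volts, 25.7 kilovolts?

41.7 volts = 41.7 volts
963 volts = 963 volts
25.7 kilovolts = 25700 volts

41.7 volts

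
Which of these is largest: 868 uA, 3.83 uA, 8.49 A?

8.49 A

868 uA = 0.000868 A
3.83 uA = 0.00000383 A
8.49 A = 8.49 A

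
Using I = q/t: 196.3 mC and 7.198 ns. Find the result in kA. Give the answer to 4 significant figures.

27270 kA

(196.3e-3) / (7.198e-9) = 27.2715e6 A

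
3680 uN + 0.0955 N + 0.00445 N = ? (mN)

103.63 mN

In mN:
  3680 uN = 3680 × 10⁻³ mN = 3.68
  0.0955 N = 0.0955 × 10³ mN = 95.5
  0.00445 N = 0.00445 × 10³ mN = 4.45
Sum: 3.68 + 95.5 + 4.45 = 103.63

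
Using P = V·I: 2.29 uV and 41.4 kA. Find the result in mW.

2.29e-6 × 41.4e3 = 94.806e-3 W

94.806 mW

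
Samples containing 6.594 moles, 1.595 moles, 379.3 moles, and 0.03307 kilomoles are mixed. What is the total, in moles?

420.559 moles

In moles:
  6.594 moles → 6.594
  1.595 moles → 1.595
  379.3 moles → 379.3
  0.03307 kilomoles = 0.03307 × 10^3 moles = 33.07
Sum: 6.594 + 1.595 + 379.3 + 33.07 = 420.559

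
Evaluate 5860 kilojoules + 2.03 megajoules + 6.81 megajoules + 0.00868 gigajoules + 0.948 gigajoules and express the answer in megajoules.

In megajoules:
  5860 kilojoules = 5860 × 10^-3 megajoules = 5.86
  2.03 megajoules → 2.03
  6.81 megajoules → 6.81
  0.00868 gigajoules = 0.00868 × 10^3 megajoules = 8.68
  0.948 gigajoules = 0.948 × 10^3 megajoules = 948
Sum: 5.86 + 2.03 + 6.81 + 8.68 + 948 = 971.38

971.38 megajoules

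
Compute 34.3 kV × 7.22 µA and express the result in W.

34.3e3 × 7.22e-6 = 247.646e-3 W

0.247646 W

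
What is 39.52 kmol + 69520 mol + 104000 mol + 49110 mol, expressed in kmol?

262.15 kmol

In kmol:
  39.52 kmol → 39.52
  69520 mol = 69520e-3 kmol = 69.52
  104000 mol = 104000e-3 kmol = 104
  49110 mol = 49110e-3 kmol = 49.11
Sum: 39.52 + 69.52 + 104 + 49.11 = 262.15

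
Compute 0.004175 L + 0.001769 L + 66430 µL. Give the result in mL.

72.374 mL

In mL:
  0.004175 L = 0.004175e3 mL = 4.175
  0.001769 L = 0.001769e3 mL = 1.769
  66430 µL = 66430e-3 mL = 66.43
Sum: 4.175 + 1.769 + 66.43 = 72.374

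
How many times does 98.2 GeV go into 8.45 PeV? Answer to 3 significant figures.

(8.45 × 10¹⁵) / (98.2 × 10⁹) = 0.08605 × 10⁶

86000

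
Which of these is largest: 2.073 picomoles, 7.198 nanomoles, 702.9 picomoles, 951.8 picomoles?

2.073 picomoles = 0.000000000002073 moles
7.198 nanomoles = 0.000000007198 moles
702.9 picomoles = 0.0000000007029 moles
951.8 picomoles = 0.0000000009518 moles

7.198 nanomoles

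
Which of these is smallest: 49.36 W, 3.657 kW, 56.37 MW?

49.36 W

49.36 W = 49.36 W
3.657 kW = 3657 W
56.37 MW = 56370000 W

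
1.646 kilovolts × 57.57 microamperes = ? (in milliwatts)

1.646e3 × 57.57e-6 = 94.76022e-3 W

94.76022 milliwatts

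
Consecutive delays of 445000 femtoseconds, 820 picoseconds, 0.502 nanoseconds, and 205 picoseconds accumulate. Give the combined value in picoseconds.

1972 picoseconds

In picoseconds:
  445000 femtoseconds = 445000e-3 picoseconds = 445
  820 picoseconds → 820
  0.502 nanoseconds = 0.502e3 picoseconds = 502
  205 picoseconds → 205
Sum: 445 + 820 + 502 + 205 = 1972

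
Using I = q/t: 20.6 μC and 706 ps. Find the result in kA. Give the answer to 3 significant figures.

(20.6e-6) / (706e-12) = 0.029178e6 A

29.2 kA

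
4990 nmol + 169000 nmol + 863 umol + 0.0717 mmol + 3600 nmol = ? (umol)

1112.29 umol

In umol:
  4990 nmol = 4990 × 10^-3 umol = 4.99
  169000 nmol = 169000 × 10^-3 umol = 169
  863 umol → 863
  0.0717 mmol = 0.0717 × 10^3 umol = 71.7
  3600 nmol = 3600 × 10^-3 umol = 3.6
Sum: 4.99 + 169 + 863 + 71.7 + 3.6 = 1112.29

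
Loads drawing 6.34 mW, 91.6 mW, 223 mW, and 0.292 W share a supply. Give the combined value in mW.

612.94 mW

In mW:
  6.34 mW → 6.34
  91.6 mW → 91.6
  223 mW → 223
  0.292 W = 0.292 × 10³ mW = 292
Sum: 6.34 + 91.6 + 223 + 292 = 612.94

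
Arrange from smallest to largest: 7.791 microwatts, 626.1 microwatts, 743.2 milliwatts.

7.791 microwatts < 626.1 microwatts < 743.2 milliwatts

7.791 microwatts = 0.000007791 watts
626.1 microwatts = 0.0006261 watts
743.2 milliwatts = 0.7432 watts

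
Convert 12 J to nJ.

(no prefix) = 1e0, nano = 1e-9; factor is 1e9.
12 × 1e9 = 12000000000

12000000000 nJ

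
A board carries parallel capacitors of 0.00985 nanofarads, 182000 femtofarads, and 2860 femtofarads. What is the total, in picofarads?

In picofarads:
  0.00985 nanofarads = 0.00985e3 picofarads = 9.85
  182000 femtofarads = 182000e-3 picofarads = 182
  2860 femtofarads = 2860e-3 picofarads = 2.86
Sum: 9.85 + 182 + 2.86 = 194.71

194.71 picofarads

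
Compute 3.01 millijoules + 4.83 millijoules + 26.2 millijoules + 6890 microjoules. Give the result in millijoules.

40.93 millijoules

In millijoules:
  3.01 millijoules → 3.01
  4.83 millijoules → 4.83
  26.2 millijoules → 26.2
  6890 microjoules = 6890e-3 millijoules = 6.89
Sum: 3.01 + 4.83 + 26.2 + 6.89 = 40.93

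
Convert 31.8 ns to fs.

31800000 fs

nano = 1e-9, femto = 1e-15; factor is 1e6.
31.8 × 1e6 = 31800000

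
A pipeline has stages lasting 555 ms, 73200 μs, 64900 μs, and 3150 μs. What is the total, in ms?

In ms:
  555 ms → 555
  73200 μs = 73200 × 10^-3 ms = 73.2
  64900 μs = 64900 × 10^-3 ms = 64.9
  3150 μs = 3150 × 10^-3 ms = 3.15
Sum: 555 + 73.2 + 64.9 + 3.15 = 696.25

696.25 ms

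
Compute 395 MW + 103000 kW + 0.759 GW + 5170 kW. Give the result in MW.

In MW:
  395 MW → 395
  103000 kW = 103000 × 10⁻³ MW = 103
  0.759 GW = 0.759 × 10³ MW = 759
  5170 kW = 5170 × 10⁻³ MW = 5.17
Sum: 395 + 103 + 759 + 5.17 = 1262.17

1262.17 MW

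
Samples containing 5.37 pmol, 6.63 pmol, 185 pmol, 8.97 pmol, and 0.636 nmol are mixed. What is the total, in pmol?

841.97 pmol

In pmol:
  5.37 pmol → 5.37
  6.63 pmol → 6.63
  185 pmol → 185
  8.97 pmol → 8.97
  0.636 nmol = 0.636e3 pmol = 636
Sum: 5.37 + 6.63 + 185 + 8.97 + 636 = 841.97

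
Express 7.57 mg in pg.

milli = 1e-3, pico = 1e-12; factor is 1e9.
7.57 × 1e9 = 7570000000

7570000000 pg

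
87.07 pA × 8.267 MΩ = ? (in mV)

0.71980769 mV

87.07e-12 × 8.267e6 = 719.80769e-6 V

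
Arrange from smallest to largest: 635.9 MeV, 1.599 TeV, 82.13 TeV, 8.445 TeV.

635.9 MeV < 1.599 TeV < 8.445 TeV < 82.13 TeV

635.9 MeV = 635900000 eV
1.599 TeV = 1599000000000 eV
82.13 TeV = 82130000000000 eV
8.445 TeV = 8445000000000 eV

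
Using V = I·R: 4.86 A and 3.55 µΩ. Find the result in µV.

17.253 µV

4.86 × 3.55e-6 = 17.253e-6 V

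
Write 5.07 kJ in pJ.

kilo = 10³, pico = 10⁻¹²; factor is 10¹⁵.
5.07 × 10¹⁵ = 5070000000000000

5070000000000000 pJ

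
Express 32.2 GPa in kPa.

32200000 kPa

giga = 1e9, kilo = 1e3; factor is 1e6.
32.2 × 1e6 = 32200000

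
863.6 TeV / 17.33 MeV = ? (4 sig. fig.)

49830000

(863.6 × 10¹²) / (17.33 × 10⁶) = 49.833 × 10⁶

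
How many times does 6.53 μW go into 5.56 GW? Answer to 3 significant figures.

(5.56e9) / (6.53e-6) = 0.8515e15

851000000000000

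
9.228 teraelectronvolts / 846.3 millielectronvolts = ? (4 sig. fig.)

10900000000000

(9.228 × 10¹²) / (846.3 × 10⁻³) = 0.010904 × 10¹⁵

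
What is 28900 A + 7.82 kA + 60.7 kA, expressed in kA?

In kA:
  28900 A = 28900 × 10⁻³ kA = 28.9
  7.82 kA → 7.82
  60.7 kA → 60.7
Sum: 28.9 + 7.82 + 60.7 = 97.42

97.42 kA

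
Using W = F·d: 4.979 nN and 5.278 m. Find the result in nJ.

4.979 × 10⁻⁹ × 5.278 = 26.279162 × 10⁻⁹ J

26.279162 nJ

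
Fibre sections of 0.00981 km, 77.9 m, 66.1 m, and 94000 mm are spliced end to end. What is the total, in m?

247.81 m

In m:
  0.00981 km = 0.00981 × 10^3 m = 9.81
  77.9 m → 77.9
  66.1 m → 66.1
  94000 mm = 94000 × 10^-3 m = 94
Sum: 9.81 + 77.9 + 66.1 + 94 = 247.81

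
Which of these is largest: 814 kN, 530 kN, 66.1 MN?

814 kN = 814000 N
530 kN = 530000 N
66.1 MN = 66100000 N

66.1 MN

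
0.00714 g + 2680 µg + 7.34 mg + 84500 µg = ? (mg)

101.66 mg

In mg:
  0.00714 g = 0.00714 × 10^3 mg = 7.14
  2680 µg = 2680 × 10^-3 mg = 2.68
  7.34 mg → 7.34
  84500 µg = 84500 × 10^-3 mg = 84.5
Sum: 7.14 + 2.68 + 7.34 + 84.5 = 101.66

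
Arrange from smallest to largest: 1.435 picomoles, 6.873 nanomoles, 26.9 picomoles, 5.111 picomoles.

1.435 picomoles < 5.111 picomoles < 26.9 picomoles < 6.873 nanomoles

1.435 picomoles = 0.000000000001435 moles
6.873 nanomoles = 0.000000006873 moles
26.9 picomoles = 0.0000000000269 moles
5.111 picomoles = 0.000000000005111 moles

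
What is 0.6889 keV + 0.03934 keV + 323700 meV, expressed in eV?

1051.94 eV

In eV:
  0.6889 keV = 0.6889 × 10^3 eV = 688.9
  0.03934 keV = 0.03934 × 10^3 eV = 39.34
  323700 meV = 323700 × 10^-3 eV = 323.7
Sum: 688.9 + 39.34 + 323.7 = 1051.94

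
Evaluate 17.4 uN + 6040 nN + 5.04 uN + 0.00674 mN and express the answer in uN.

In uN:
  17.4 uN → 17.4
  6040 nN = 6040 × 10^-3 uN = 6.04
  5.04 uN → 5.04
  0.00674 mN = 0.00674 × 10^3 uN = 6.74
Sum: 17.4 + 6.04 + 5.04 + 6.74 = 35.22

35.22 uN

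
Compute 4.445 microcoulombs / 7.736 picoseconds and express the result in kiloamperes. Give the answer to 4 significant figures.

(4.445e-6) / (7.736e-12) = 0.574586e6 A

574.6 kiloamperes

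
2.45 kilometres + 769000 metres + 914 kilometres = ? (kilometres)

1685.45 kilometres

In kilometres:
  2.45 kilometres → 2.45
  769000 metres = 769000 × 10^-3 kilometres = 769
  914 kilometres → 914
Sum: 2.45 + 769 + 914 = 1685.45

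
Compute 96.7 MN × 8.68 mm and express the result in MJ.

0.839356 MJ

96.7 × 10^6 × 8.68 × 10^-3 = 839.356 × 10^3 J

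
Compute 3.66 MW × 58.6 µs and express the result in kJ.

0.214476 kJ

3.66 × 10⁶ × 58.6 × 10⁻⁶ = 214.476 J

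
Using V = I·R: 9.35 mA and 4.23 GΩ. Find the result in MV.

9.35 × 10⁻³ × 4.23 × 10⁹ = 39.5505 × 10⁶ V

39.5505 MV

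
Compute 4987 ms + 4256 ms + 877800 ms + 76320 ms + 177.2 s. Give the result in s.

1140.563 s

In s:
  4987 ms = 4987 × 10^-3 s = 4.987
  4256 ms = 4256 × 10^-3 s = 4.256
  877800 ms = 877800 × 10^-3 s = 877.8
  76320 ms = 76320 × 10^-3 s = 76.32
  177.2 s → 177.2
Sum: 4.987 + 4.256 + 877.8 + 76.32 + 177.2 = 1140.563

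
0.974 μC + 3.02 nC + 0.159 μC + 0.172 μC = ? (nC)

1308.02 nC

In nC:
  0.974 μC = 0.974e3 nC = 974
  3.02 nC → 3.02
  0.159 μC = 0.159e3 nC = 159
  0.172 μC = 0.172e3 nC = 172
Sum: 974 + 3.02 + 159 + 172 = 1308.02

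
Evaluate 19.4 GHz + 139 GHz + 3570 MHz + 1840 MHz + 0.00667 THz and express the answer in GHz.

In GHz:
  19.4 GHz → 19.4
  139 GHz → 139
  3570 MHz = 3570e-3 GHz = 3.57
  1840 MHz = 1840e-3 GHz = 1.84
  0.00667 THz = 0.00667e3 GHz = 6.67
Sum: 19.4 + 139 + 3.57 + 1.84 + 6.67 = 170.48

170.48 GHz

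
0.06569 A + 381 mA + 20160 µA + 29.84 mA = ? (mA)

In mA:
  0.06569 A = 0.06569 × 10³ mA = 65.69
  381 mA → 381
  20160 µA = 20160 × 10⁻³ mA = 20.16
  29.84 mA → 29.84
Sum: 65.69 + 381 + 20.16 + 29.84 = 496.69

496.69 mA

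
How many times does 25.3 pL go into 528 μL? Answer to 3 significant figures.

(528e-6) / (25.3e-12) = 20.87e6

20900000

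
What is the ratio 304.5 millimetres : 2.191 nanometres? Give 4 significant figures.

139000000

(304.5 × 10⁻³) / (2.191 × 10⁻⁹) = 138.98 × 10⁶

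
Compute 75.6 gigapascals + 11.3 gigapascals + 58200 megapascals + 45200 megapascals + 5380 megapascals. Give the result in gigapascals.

195.68 gigapascals

In gigapascals:
  75.6 gigapascals → 75.6
  11.3 gigapascals → 11.3
  58200 megapascals = 58200 × 10^-3 gigapascals = 58.2
  45200 megapascals = 45200 × 10^-3 gigapascals = 45.2
  5380 megapascals = 5380 × 10^-3 gigapascals = 5.38
Sum: 75.6 + 11.3 + 58.2 + 45.2 + 5.38 = 195.68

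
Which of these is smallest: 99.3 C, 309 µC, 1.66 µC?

99.3 C = 99.3 C
309 µC = 0.000309 C
1.66 µC = 0.00000166 C

1.66 µC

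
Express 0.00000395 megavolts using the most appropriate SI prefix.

= 3.95 volts; mantissa already in [1, 1000).

3.95 volts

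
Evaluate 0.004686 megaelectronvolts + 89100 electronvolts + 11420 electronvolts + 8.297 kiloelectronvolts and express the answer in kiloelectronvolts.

113.503 kiloelectronvolts

In kiloelectronvolts:
  0.004686 megaelectronvolts = 0.004686 × 10^3 kiloelectronvolts = 4.686
  89100 electronvolts = 89100 × 10^-3 kiloelectronvolts = 89.1
  11420 electronvolts = 11420 × 10^-3 kiloelectronvolts = 11.42
  8.297 kiloelectronvolts → 8.297
Sum: 4.686 + 89.1 + 11.42 + 8.297 = 113.503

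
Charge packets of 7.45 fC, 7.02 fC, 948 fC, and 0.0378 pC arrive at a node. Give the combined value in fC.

1000.27 fC

In fC:
  7.45 fC → 7.45
  7.02 fC → 7.02
  948 fC → 948
  0.0378 pC = 0.0378 × 10³ fC = 37.8
Sum: 7.45 + 7.02 + 948 + 37.8 = 1000.27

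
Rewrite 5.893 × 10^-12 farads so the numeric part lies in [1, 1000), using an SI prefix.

5.893 picofarads

= 5.893 × 10^-12 farads; 10^-12 is pico.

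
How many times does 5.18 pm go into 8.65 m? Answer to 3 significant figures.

(8.65) / (5.18e-12) = 1.67e12

1670000000000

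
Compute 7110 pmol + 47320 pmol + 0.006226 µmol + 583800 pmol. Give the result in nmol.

644.456 nmol

In nmol:
  7110 pmol = 7110 × 10⁻³ nmol = 7.11
  47320 pmol = 47320 × 10⁻³ nmol = 47.32
  0.006226 µmol = 0.006226 × 10³ nmol = 6.226
  583800 pmol = 583800 × 10⁻³ nmol = 583.8
Sum: 7.11 + 47.32 + 6.226 + 583.8 = 644.456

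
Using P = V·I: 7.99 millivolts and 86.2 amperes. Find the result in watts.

7.99 × 10⁻³ × 86.2 = 688.738 × 10⁻³ W

0.688738 watts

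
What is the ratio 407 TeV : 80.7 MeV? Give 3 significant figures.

5040000

(407e12) / (80.7e6) = 5.043e6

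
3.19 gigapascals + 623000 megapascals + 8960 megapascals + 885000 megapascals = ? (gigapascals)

In gigapascals:
  3.19 gigapascals → 3.19
  623000 megapascals = 623000 × 10^-3 gigapascals = 623
  8960 megapascals = 8960 × 10^-3 gigapascals = 8.96
  885000 megapascals = 885000 × 10^-3 gigapascals = 885
Sum: 3.19 + 623 + 8.96 + 885 = 1520.15

1520.15 gigapascals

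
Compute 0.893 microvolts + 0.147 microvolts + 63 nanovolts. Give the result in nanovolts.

1103 nanovolts

In nanovolts:
  0.893 microvolts = 0.893 × 10^3 nanovolts = 893
  0.147 microvolts = 0.147 × 10^3 nanovolts = 147
  63 nanovolts → 63
Sum: 893 + 147 + 63 = 1103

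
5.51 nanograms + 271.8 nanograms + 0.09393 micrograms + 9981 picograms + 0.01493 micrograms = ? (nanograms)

396.151 nanograms

In nanograms:
  5.51 nanograms → 5.51
  271.8 nanograms → 271.8
  0.09393 micrograms = 0.09393 × 10³ nanograms = 93.93
  9981 picograms = 9981 × 10⁻³ nanograms = 9.981
  0.01493 micrograms = 0.01493 × 10³ nanograms = 14.93
Sum: 5.51 + 271.8 + 93.93 + 9.981 + 14.93 = 396.151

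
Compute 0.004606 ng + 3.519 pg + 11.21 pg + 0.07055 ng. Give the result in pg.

In pg:
  0.004606 ng = 0.004606 × 10³ pg = 4.606
  3.519 pg → 3.519
  11.21 pg → 11.21
  0.07055 ng = 0.07055 × 10³ pg = 70.55
Sum: 4.606 + 3.519 + 11.21 + 70.55 = 89.885

89.885 pg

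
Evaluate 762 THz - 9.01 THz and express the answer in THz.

In THz:
  762 THz → 762
  9.01 THz → 9.01
Difference: 762 - 9.01 = 752.99

752.99 THz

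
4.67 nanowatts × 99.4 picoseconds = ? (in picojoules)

0.000000464198 picojoules

4.67 × 10^-9 × 99.4 × 10^-12 = 464.198 × 10^-21 J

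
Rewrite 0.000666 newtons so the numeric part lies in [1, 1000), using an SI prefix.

666 micronewtons

= 666 × 10⁻⁶ newtons; 10⁻⁶ is micro.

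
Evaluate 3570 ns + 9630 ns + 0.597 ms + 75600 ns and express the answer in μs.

In μs:
  3570 ns = 3570e-3 μs = 3.57
  9630 ns = 9630e-3 μs = 9.63
  0.597 ms = 0.597e3 μs = 597
  75600 ns = 75600e-3 μs = 75.6
Sum: 3.57 + 9.63 + 597 + 75.6 = 685.8

685.8 μs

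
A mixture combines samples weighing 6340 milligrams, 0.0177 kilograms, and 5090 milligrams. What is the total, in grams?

29.13 grams

In grams:
  6340 milligrams = 6340 × 10⁻³ grams = 6.34
  0.0177 kilograms = 0.0177 × 10³ grams = 17.7
  5090 milligrams = 5090 × 10⁻³ grams = 5.09
Sum: 6.34 + 17.7 + 5.09 = 29.13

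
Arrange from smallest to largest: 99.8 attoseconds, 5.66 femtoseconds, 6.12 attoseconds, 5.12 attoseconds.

99.8 attoseconds = 0.0000000000000000998 seconds
5.66 femtoseconds = 0.00000000000000566 seconds
6.12 attoseconds = 0.00000000000000000612 seconds
5.12 attoseconds = 0.00000000000000000512 seconds

5.12 attoseconds < 6.12 attoseconds < 99.8 attoseconds < 5.66 femtoseconds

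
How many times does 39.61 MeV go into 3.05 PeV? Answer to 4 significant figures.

(3.05 × 10¹⁵) / (39.61 × 10⁶) = 0.077001 × 10⁹

77000000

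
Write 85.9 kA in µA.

85900000000 µA

kilo = 10³, micro = 10⁻⁶; factor is 10⁹.
85.9 × 10⁹ = 85900000000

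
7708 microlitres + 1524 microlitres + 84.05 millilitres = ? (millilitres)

93.282 millilitres

In millilitres:
  7708 microlitres = 7708 × 10⁻³ millilitres = 7.708
  1524 microlitres = 1524 × 10⁻³ millilitres = 1.524
  84.05 millilitres → 84.05
Sum: 7.708 + 1.524 + 84.05 = 93.282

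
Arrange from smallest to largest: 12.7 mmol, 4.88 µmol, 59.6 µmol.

4.88 µmol < 59.6 µmol < 12.7 mmol

12.7 mmol = 0.0127 mol
4.88 µmol = 0.00000488 mol
59.6 µmol = 0.0000596 mol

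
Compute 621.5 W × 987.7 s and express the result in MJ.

621.5 × 987.7 = 613855.55 J

0.61385555 MJ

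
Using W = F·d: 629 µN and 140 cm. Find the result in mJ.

0.8806 mJ

629e-6 × 140e-2 = 88060e-8 J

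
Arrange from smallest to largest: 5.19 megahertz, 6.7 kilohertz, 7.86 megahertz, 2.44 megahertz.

6.7 kilohertz < 2.44 megahertz < 5.19 megahertz < 7.86 megahertz

5.19 megahertz = 5190000 hertz
6.7 kilohertz = 6700 hertz
7.86 megahertz = 7860000 hertz
2.44 megahertz = 2440000 hertz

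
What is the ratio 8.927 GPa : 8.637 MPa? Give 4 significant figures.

(8.927 × 10⁹) / (8.637 × 10⁶) = 1.0336 × 10³

1034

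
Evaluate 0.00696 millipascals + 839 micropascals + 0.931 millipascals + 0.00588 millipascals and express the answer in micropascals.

In micropascals:
  0.00696 millipascals = 0.00696 × 10³ micropascals = 6.96
  839 micropascals → 839
  0.931 millipascals = 0.931 × 10³ micropascals = 931
  0.00588 millipascals = 0.00588 × 10³ micropascals = 5.88
Sum: 6.96 + 839 + 931 + 5.88 = 1782.84

1782.84 micropascals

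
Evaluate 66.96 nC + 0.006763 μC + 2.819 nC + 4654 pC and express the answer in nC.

In nC:
  66.96 nC → 66.96
  0.006763 μC = 0.006763 × 10³ nC = 6.763
  2.819 nC → 2.819
  4654 pC = 4654 × 10⁻³ nC = 4.654
Sum: 66.96 + 6.763 + 2.819 + 4.654 = 81.196

81.196 nC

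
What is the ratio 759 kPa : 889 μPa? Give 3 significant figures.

(759 × 10³) / (889 × 10⁻⁶) = 0.8538 × 10⁹

854000000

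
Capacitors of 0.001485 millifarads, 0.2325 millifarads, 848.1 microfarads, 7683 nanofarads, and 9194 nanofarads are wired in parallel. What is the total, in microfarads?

In microfarads:
  0.001485 millifarads = 0.001485 × 10^3 microfarads = 1.485
  0.2325 millifarads = 0.2325 × 10^3 microfarads = 232.5
  848.1 microfarads → 848.1
  7683 nanofarads = 7683 × 10^-3 microfarads = 7.683
  9194 nanofarads = 9194 × 10^-3 microfarads = 9.194
Sum: 1.485 + 232.5 + 848.1 + 7.683 + 9.194 = 1098.962

1098.962 microfarads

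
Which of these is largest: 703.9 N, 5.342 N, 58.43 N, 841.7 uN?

703.9 N

703.9 N = 703.9 N
5.342 N = 5.342 N
58.43 N = 58.43 N
841.7 uN = 0.0008417 N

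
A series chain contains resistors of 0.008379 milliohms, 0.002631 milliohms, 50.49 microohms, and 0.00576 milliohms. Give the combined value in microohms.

67.26 microohms

In microohms:
  0.008379 milliohms = 0.008379 × 10^3 microohms = 8.379
  0.002631 milliohms = 0.002631 × 10^3 microohms = 2.631
  50.49 microohms → 50.49
  0.00576 milliohms = 0.00576 × 10^3 microohms = 5.76
Sum: 8.379 + 2.631 + 50.49 + 5.76 = 67.26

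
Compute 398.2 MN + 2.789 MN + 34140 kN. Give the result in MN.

435.129 MN

In MN:
  398.2 MN → 398.2
  2.789 MN → 2.789
  34140 kN = 34140 × 10^-3 MN = 34.14
Sum: 398.2 + 2.789 + 34.14 = 435.129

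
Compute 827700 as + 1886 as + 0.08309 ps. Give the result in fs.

In fs:
  827700 as = 827700e-3 fs = 827.7
  1886 as = 1886e-3 fs = 1.886
  0.08309 ps = 0.08309e3 fs = 83.09
Sum: 827.7 + 1.886 + 83.09 = 912.676

912.676 fs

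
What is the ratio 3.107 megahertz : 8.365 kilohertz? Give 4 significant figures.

371.4

(3.107e6) / (8.365e3) = 0.37143e3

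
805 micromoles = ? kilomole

micro = 10⁻⁶, kilo = 10³; factor is 10⁻⁹.
805 × 10⁻⁹ = 0.000000805

0.000000805 kilomoles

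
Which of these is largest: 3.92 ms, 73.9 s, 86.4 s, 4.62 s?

86.4 s

3.92 ms = 0.00392 s
73.9 s = 73.9 s
86.4 s = 86.4 s
4.62 s = 4.62 s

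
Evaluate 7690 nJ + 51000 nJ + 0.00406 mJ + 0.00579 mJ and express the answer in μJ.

68.54 μJ

In μJ:
  7690 nJ = 7690 × 10⁻³ μJ = 7.69
  51000 nJ = 51000 × 10⁻³ μJ = 51
  0.00406 mJ = 0.00406 × 10³ μJ = 4.06
  0.00579 mJ = 0.00579 × 10³ μJ = 5.79
Sum: 7.69 + 51 + 4.06 + 5.79 = 68.54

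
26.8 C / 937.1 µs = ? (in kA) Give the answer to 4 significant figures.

28.60 kA

(26.8) / (937.1 × 10^-6) = 0.0285989 × 10^6 A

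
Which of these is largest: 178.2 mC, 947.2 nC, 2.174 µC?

178.2 mC

178.2 mC = 0.1782 C
947.2 nC = 0.0000009472 C
2.174 µC = 0.000002174 C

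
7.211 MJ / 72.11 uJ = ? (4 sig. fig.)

(7.211 × 10⁶) / (72.11 × 10⁻⁶) = 0.1 × 10¹²

100000000000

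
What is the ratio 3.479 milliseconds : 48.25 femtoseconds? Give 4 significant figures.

72100000000

(3.479 × 10⁻³) / (48.25 × 10⁻¹⁵) = 0.072104 × 10¹²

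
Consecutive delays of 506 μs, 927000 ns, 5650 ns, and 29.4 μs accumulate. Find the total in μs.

In μs:
  506 μs → 506
  927000 ns = 927000 × 10⁻³ μs = 927
  5650 ns = 5650 × 10⁻³ μs = 5.65
  29.4 μs → 29.4
Sum: 506 + 927 + 5.65 + 29.4 = 1468.05

1468.05 μs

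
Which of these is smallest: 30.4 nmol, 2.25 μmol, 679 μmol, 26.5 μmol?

30.4 nmol

30.4 nmol = 0.0000000304 mol
2.25 μmol = 0.00000225 mol
679 μmol = 0.000679 mol
26.5 μmol = 0.0000265 mol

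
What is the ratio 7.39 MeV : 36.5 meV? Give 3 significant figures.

202000000

(7.39 × 10⁶) / (36.5 × 10⁻³) = 0.2025 × 10⁹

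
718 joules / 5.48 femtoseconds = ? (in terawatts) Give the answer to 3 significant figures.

(718) / (5.48 × 10^-15) = 131.02 × 10^15 W

131000 terawatts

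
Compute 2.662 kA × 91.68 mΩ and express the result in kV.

2.662e3 × 91.68e-3 = 244.05216 V

0.24405216 kV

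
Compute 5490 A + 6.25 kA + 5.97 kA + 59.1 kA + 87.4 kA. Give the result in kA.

In kA:
  5490 A = 5490e-3 kA = 5.49
  6.25 kA → 6.25
  5.97 kA → 5.97
  59.1 kA → 59.1
  87.4 kA → 87.4
Sum: 5.49 + 6.25 + 5.97 + 59.1 + 87.4 = 164.21

164.21 kA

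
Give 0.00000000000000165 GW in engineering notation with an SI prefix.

1.65 µW

= 1.65 × 10^-6 W; 10^-6 is micro.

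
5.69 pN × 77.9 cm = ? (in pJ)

5.69 × 10^-12 × 77.9 × 10^-2 = 443.251 × 10^-14 J

4.43251 pJ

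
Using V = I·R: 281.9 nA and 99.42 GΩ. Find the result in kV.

281.9 × 10⁻⁹ × 99.42 × 10⁹ = 28026.498 V

28.026498 kV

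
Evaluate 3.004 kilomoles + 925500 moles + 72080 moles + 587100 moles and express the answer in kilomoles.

1587.684 kilomoles

In kilomoles:
  3.004 kilomoles → 3.004
  925500 moles = 925500 × 10^-3 kilomoles = 925.5
  72080 moles = 72080 × 10^-3 kilomoles = 72.08
  587100 moles = 587100 × 10^-3 kilomoles = 587.1
Sum: 3.004 + 925.5 + 72.08 + 587.1 = 1587.684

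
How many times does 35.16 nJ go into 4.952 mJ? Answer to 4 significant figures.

(4.952 × 10⁻³) / (35.16 × 10⁻⁹) = 0.14084 × 10⁶

140800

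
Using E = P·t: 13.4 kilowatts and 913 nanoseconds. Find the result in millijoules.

12.2342 millijoules

13.4e3 × 913e-9 = 12234.2e-6 J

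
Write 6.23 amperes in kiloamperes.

0.00623 kiloamperes

(no prefix) = 10^0, kilo = 10^3; factor is 10^-3.
6.23 × 10^-3 = 0.00623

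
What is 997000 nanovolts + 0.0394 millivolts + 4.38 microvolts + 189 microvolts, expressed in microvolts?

In microvolts:
  997000 nanovolts = 997000e-3 microvolts = 997
  0.0394 millivolts = 0.0394e3 microvolts = 39.4
  4.38 microvolts → 4.38
  189 microvolts → 189
Sum: 997 + 39.4 + 4.38 + 189 = 1229.78

1229.78 microvolts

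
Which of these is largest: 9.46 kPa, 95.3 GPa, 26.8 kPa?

9.46 kPa = 9460 Pa
95.3 GPa = 95300000000 Pa
26.8 kPa = 26800 Pa

95.3 GPa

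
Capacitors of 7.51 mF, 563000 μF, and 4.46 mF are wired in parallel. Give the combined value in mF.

574.97 mF

In mF:
  7.51 mF → 7.51
  563000 μF = 563000e-3 mF = 563
  4.46 mF → 4.46
Sum: 7.51 + 563 + 4.46 = 574.97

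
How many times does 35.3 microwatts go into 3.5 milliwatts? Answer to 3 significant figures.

(3.5 × 10⁻³) / (35.3 × 10⁻⁶) = 0.09915 × 10³

99.2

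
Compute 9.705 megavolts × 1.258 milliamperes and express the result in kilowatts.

9.705 × 10⁶ × 1.258 × 10⁻³ = 12.20889 × 10³ W

12.20889 kilowatts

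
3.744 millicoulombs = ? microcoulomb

milli = 10⁻³, micro = 10⁻⁶; factor is 10³.
3.744 × 10³ = 3744

3744 microcoulombs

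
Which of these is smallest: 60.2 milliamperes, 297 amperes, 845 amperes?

60.2 milliamperes = 0.0602 amperes
297 amperes = 297 amperes
845 amperes = 845 amperes

60.2 milliamperes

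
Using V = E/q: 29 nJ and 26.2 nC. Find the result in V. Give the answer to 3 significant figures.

(29 × 10⁻⁹) / (26.2 × 10⁻⁹) = 1.1069 V

1.11 V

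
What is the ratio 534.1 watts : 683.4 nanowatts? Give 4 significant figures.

(534.1) / (683.4 × 10⁻⁹) = 0.78153 × 10⁹

781500000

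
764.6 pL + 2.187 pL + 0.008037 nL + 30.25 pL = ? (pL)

In pL:
  764.6 pL → 764.6
  2.187 pL → 2.187
  0.008037 nL = 0.008037 × 10³ pL = 8.037
  30.25 pL → 30.25
Sum: 764.6 + 2.187 + 8.037 + 30.25 = 805.074

805.074 pL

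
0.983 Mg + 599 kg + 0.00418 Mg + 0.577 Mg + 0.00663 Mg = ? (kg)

In kg:
  0.983 Mg = 0.983 × 10³ kg = 983
  599 kg → 599
  0.00418 Mg = 0.00418 × 10³ kg = 4.18
  0.577 Mg = 0.577 × 10³ kg = 577
  0.00663 Mg = 0.00663 × 10³ kg = 6.63
Sum: 983 + 599 + 4.18 + 577 + 6.63 = 2169.81

2169.81 kg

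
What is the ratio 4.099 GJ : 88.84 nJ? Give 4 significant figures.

46140000000000000

(4.099e9) / (88.84e-9) = 0.046139e18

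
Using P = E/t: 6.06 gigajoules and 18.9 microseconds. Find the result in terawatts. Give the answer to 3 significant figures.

321 terawatts

(6.06 × 10^9) / (18.9 × 10^-6) = 0.32063 × 10^15 W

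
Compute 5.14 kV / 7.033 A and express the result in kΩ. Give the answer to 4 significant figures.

(5.14e3) / (7.033) = 0.73084e3 Ω

0.7308 kΩ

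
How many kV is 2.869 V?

(no prefix) = 10^0, kilo = 10^3; factor is 10^-3.
2.869 × 10^-3 = 0.002869

0.002869 kV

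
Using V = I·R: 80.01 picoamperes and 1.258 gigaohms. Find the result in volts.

80.01 × 10⁻¹² × 1.258 × 10⁹ = 100.65258 × 10⁻³ V

0.10065258 volts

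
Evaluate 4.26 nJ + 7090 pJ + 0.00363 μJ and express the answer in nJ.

14.98 nJ

In nJ:
  4.26 nJ → 4.26
  7090 pJ = 7090 × 10⁻³ nJ = 7.09
  0.00363 μJ = 0.00363 × 10³ nJ = 3.63
Sum: 4.26 + 7.09 + 3.63 = 14.98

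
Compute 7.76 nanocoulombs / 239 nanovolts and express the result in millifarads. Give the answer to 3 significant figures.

(7.76 × 10^-9) / (239 × 10^-9) = 0.032469 F

32.5 millifarads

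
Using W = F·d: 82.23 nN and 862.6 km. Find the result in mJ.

70.931598 mJ

82.23 × 10^-9 × 862.6 × 10^3 = 70931.598 × 10^-6 J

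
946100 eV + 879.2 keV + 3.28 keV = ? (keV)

In keV:
  946100 eV = 946100 × 10^-3 keV = 946.1
  879.2 keV → 879.2
  3.28 keV → 3.28
Sum: 946.1 + 879.2 + 3.28 = 1828.58

1828.58 keV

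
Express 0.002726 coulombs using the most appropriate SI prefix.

2.726 millicoulombs

= 2.726 × 10⁻³ coulombs; 10⁻³ is milli.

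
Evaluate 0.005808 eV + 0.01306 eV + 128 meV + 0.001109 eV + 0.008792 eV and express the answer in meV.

156.769 meV

In meV:
  0.005808 eV = 0.005808e3 meV = 5.808
  0.01306 eV = 0.01306e3 meV = 13.06
  128 meV → 128
  0.001109 eV = 0.001109e3 meV = 1.109
  0.008792 eV = 0.008792e3 meV = 8.792
Sum: 5.808 + 13.06 + 128 + 1.109 + 8.792 = 156.769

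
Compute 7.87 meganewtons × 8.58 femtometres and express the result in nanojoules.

67.5246 nanojoules

7.87e6 × 8.58e-15 = 67.5246e-9 J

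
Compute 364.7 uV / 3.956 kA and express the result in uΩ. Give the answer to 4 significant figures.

0.09219 uΩ

(364.7 × 10^-6) / (3.956 × 10^3) = 92.1891 × 10^-9 Ω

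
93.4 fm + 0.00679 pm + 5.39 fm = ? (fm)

In fm:
  93.4 fm → 93.4
  0.00679 pm = 0.00679 × 10^3 fm = 6.79
  5.39 fm → 5.39
Sum: 93.4 + 6.79 + 5.39 = 105.58

105.58 fm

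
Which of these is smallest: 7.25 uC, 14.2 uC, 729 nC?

7.25 uC = 0.00000725 C
14.2 uC = 0.0000142 C
729 nC = 0.000000729 C

729 nC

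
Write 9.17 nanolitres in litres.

0.00000000917 litres

nano = 10⁻⁹, (no prefix) = 10⁰; factor is 10⁻⁹.
9.17 × 10⁻⁹ = 0.00000000917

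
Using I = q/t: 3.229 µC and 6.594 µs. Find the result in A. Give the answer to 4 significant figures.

0.4897 A

(3.229e-6) / (6.594e-6) = 0.489688 A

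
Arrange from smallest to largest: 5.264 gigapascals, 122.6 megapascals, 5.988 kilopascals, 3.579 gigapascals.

5.264 gigapascals = 5264000000 pascals
122.6 megapascals = 122600000 pascals
5.988 kilopascals = 5988 pascals
3.579 gigapascals = 3579000000 pascals

5.988 kilopascals < 122.6 megapascals < 3.579 gigapascals < 5.264 gigapascals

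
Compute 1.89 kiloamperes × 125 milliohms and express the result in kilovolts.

1.89e3 × 125e-3 = 236.25 V

0.23625 kilovolts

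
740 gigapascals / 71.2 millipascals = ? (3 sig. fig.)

(740e9) / (71.2e-3) = 10.39e12

10400000000000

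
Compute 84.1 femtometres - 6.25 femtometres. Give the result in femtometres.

77.85 femtometres

In femtometres:
  84.1 femtometres → 84.1
  6.25 femtometres → 6.25
Difference: 84.1 - 6.25 = 77.85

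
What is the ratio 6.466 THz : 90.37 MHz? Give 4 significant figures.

71550

(6.466 × 10^12) / (90.37 × 10^6) = 0.07155 × 10^6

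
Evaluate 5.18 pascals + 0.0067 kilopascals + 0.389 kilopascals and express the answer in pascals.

400.88 pascals

In pascals:
  5.18 pascals → 5.18
  0.0067 kilopascals = 0.0067 × 10³ pascals = 6.7
  0.389 kilopascals = 0.389 × 10³ pascals = 389
Sum: 5.18 + 6.7 + 389 = 400.88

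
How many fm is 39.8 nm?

39800000 fm

nano = 10⁻⁹, femto = 10⁻¹⁵; factor is 10⁶.
39.8 × 10⁶ = 39800000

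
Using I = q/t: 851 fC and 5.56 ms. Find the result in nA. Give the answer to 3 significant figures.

(851 × 10⁻¹⁵) / (5.56 × 10⁻³) = 153.06 × 10⁻¹² A

0.153 nA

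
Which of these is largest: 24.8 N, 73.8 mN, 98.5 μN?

24.8 N = 24.8 N
73.8 mN = 0.0738 N
98.5 μN = 0.0000985 N

24.8 N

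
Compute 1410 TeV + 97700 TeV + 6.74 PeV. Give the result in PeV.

In PeV:
  1410 TeV = 1410 × 10⁻³ PeV = 1.41
  97700 TeV = 97700 × 10⁻³ PeV = 97.7
  6.74 PeV → 6.74
Sum: 1.41 + 97.7 + 6.74 = 105.85

105.85 PeV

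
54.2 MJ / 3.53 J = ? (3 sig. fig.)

15400000

(54.2 × 10⁶) / (3.53) = 15.35 × 10⁶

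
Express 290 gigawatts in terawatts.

giga = 10⁹, tera = 10¹²; factor is 10⁻³.
290 × 10⁻³ = 0.29

0.29 terawatts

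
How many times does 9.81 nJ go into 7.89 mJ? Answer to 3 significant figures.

804000

(7.89 × 10^-3) / (9.81 × 10^-9) = 0.8043 × 10^6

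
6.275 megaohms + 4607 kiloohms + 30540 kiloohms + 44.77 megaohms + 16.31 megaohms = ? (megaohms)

In megaohms:
  6.275 megaohms → 6.275
  4607 kiloohms = 4607 × 10^-3 megaohms = 4.607
  30540 kiloohms = 30540 × 10^-3 megaohms = 30.54
  44.77 megaohms → 44.77
  16.31 megaohms → 16.31
Sum: 6.275 + 4.607 + 30.54 + 44.77 + 16.31 = 102.502

102.502 megaohms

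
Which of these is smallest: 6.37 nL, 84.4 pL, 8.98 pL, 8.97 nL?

6.37 nL = 0.00000000637 L
84.4 pL = 0.0000000000844 L
8.98 pL = 0.00000000000898 L
8.97 nL = 0.00000000897 L

8.98 pL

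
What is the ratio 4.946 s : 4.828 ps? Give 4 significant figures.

(4.946) / (4.828e-12) = 1.0244e12

1024000000000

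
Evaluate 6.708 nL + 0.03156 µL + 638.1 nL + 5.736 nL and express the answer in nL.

682.104 nL

In nL:
  6.708 nL → 6.708
  0.03156 µL = 0.03156 × 10^3 nL = 31.56
  638.1 nL → 638.1
  5.736 nL → 5.736
Sum: 6.708 + 31.56 + 638.1 + 5.736 = 682.104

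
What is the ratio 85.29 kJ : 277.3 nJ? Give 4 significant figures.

307600000000

(85.29 × 10^3) / (277.3 × 10^-9) = 0.30757 × 10^12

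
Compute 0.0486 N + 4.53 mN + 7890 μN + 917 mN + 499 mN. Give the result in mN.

In mN:
  0.0486 N = 0.0486 × 10³ mN = 48.6
  4.53 mN → 4.53
  7890 μN = 7890 × 10⁻³ mN = 7.89
  917 mN → 917
  499 mN → 499
Sum: 48.6 + 4.53 + 7.89 + 917 + 499 = 1477.02

1477.02 mN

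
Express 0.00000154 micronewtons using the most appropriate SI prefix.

= 1.54 × 10⁻¹² newtons; 10⁻¹² is pico.

1.54 piconewtons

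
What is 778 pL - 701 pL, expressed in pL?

77 pL

In pL:
  778 pL → 778
  701 pL → 701
Difference: 778 - 701 = 77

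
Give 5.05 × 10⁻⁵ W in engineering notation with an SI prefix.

50.5 µW

= 50.5 × 10⁻⁶ W; 10⁻⁶ is micro.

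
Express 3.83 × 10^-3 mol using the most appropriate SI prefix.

3.83 mmol

= 3.83 × 10^-3 mol; 10^-3 is milli.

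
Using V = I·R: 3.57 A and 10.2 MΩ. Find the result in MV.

3.57 × 10.2e6 = 36.414e6 V

36.414 MV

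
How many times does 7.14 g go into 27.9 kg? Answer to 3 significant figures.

(27.9 × 10³) / (7.14) = 3.908 × 10³

3910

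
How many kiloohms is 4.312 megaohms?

4312 kiloohms

mega = 10⁶, kilo = 10³; factor is 10³.
4.312 × 10³ = 4312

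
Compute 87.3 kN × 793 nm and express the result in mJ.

69.2289 mJ

87.3 × 10³ × 793 × 10⁻⁹ = 69228.9 × 10⁻⁶ J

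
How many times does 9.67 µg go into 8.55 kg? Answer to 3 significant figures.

(8.55 × 10³) / (9.67 × 10⁻⁶) = 0.8842 × 10⁹

884000000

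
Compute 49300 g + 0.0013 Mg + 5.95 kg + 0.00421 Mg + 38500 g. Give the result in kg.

In kg:
  49300 g = 49300e-3 kg = 49.3
  0.0013 Mg = 0.0013e3 kg = 1.3
  5.95 kg → 5.95
  0.00421 Mg = 0.00421e3 kg = 4.21
  38500 g = 38500e-3 kg = 38.5
Sum: 49.3 + 1.3 + 5.95 + 4.21 + 38.5 = 99.26

99.26 kg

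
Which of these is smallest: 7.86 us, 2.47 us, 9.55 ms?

2.47 us

7.86 us = 0.00000786 s
2.47 us = 0.00000247 s
9.55 ms = 0.00955 s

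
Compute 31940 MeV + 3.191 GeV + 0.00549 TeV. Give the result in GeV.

In GeV:
  31940 MeV = 31940 × 10⁻³ GeV = 31.94
  3.191 GeV → 3.191
  0.00549 TeV = 0.00549 × 10³ GeV = 5.49
Sum: 31.94 + 3.191 + 5.49 = 40.621

40.621 GeV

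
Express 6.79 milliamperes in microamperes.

6790 microamperes

milli = 1e-3, micro = 1e-6; factor is 1e3.
6.79 × 1e3 = 6790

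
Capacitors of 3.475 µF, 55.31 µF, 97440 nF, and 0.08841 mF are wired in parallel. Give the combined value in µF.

In µF:
  3.475 µF → 3.475
  55.31 µF → 55.31
  97440 nF = 97440 × 10^-3 µF = 97.44
  0.08841 mF = 0.08841 × 10^3 µF = 88.41
Sum: 3.475 + 55.31 + 97.44 + 88.41 = 244.635

244.635 µF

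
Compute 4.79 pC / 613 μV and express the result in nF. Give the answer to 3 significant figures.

7.81 nF

(4.79 × 10^-12) / (613 × 10^-6) = 0.007814 × 10^-6 F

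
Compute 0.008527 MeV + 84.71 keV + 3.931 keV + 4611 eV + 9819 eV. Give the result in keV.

In keV:
  0.008527 MeV = 0.008527 × 10^3 keV = 8.527
  84.71 keV → 84.71
  3.931 keV → 3.931
  4611 eV = 4611 × 10^-3 keV = 4.611
  9819 eV = 9819 × 10^-3 keV = 9.819
Sum: 8.527 + 84.71 + 3.931 + 4.611 + 9.819 = 111.598

111.598 keV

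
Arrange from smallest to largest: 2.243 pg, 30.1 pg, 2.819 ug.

2.243 pg < 30.1 pg < 2.819 ug

2.243 pg = 0.000000000002243 g
30.1 pg = 0.0000000000301 g
2.819 ug = 0.000002819 g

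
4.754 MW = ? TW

0.000004754 TW

mega = 1e6, tera = 1e12; factor is 1e-6.
4.754 × 1e-6 = 0.000004754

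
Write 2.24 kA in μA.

kilo = 1e3, micro = 1e-6; factor is 1e9.
2.24 × 1e9 = 2240000000

2240000000 μA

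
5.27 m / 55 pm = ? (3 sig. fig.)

95800000000

(5.27) / (55 × 10⁻¹²) = 0.09582 × 10¹²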